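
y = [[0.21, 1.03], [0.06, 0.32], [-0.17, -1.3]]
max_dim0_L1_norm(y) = 2.65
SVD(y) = [[0.61, 0.75], [0.19, 0.15], [-0.77, 0.64]] @ diag([1.7106795691732204, 0.0589526217680383]) @ [[0.16, 0.99], [0.99, -0.16]]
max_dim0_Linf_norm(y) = 1.3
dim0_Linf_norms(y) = [0.21, 1.3]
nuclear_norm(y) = 1.77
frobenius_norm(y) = 1.71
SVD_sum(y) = [[0.17, 1.04], [0.05, 0.32], [-0.21, -1.29]] + [[0.04, -0.01], [0.01, -0.0], [0.04, -0.01]]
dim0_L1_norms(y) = [0.44, 2.65]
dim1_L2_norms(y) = [1.05, 0.33, 1.31]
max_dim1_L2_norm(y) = 1.31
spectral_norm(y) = 1.71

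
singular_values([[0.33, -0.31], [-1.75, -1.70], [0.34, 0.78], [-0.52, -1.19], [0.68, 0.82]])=[3.04, 0.68]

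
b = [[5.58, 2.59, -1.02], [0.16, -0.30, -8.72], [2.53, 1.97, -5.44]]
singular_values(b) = [10.72, 6.29, 0.73]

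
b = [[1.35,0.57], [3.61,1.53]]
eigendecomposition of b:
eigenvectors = [[-0.39, -0.35], [0.92, -0.94]]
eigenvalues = [0.0, 2.88]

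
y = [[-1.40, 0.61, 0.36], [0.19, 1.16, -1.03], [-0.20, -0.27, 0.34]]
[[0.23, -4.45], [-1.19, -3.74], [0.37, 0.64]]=y@[[-0.54,3.69], [-0.89,-0.82], [0.05,3.39]]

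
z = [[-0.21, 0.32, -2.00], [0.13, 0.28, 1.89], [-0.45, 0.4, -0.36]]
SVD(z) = [[-0.72, -0.30, -0.62], [0.67, -0.5, -0.54], [-0.15, -0.81, 0.56]] @ diag([2.7933721533688307, 0.6704931257617197, 0.23132440660219983]) @ [[0.11, -0.04, 0.99], [0.54, -0.84, -0.09], [-0.83, -0.55, 0.07]]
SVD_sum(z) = [[-0.22, 0.07, -2.01],  [0.21, -0.07, 1.87],  [-0.05, 0.02, -0.42]] + [[-0.11, 0.17, 0.02], [-0.18, 0.28, 0.03], [-0.3, 0.46, 0.05]] + [[0.12, 0.08, -0.01],[0.1, 0.07, -0.01],[-0.11, -0.07, 0.01]]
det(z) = -0.43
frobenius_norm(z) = 2.88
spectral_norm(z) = 2.79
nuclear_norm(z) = 3.70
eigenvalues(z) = [-1.59, 0.27, 1.03]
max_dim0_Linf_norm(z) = 2.0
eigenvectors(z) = [[0.75, -0.70, -0.37], [-0.50, -0.71, 0.86], [0.44, 0.05, 0.37]]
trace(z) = -0.29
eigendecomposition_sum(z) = [[-0.5, 0.39, -1.42], [0.33, -0.26, 0.94], [-0.29, 0.23, -0.83]] + [[0.14, 0.11, -0.12], [0.14, 0.11, -0.12], [-0.01, -0.01, 0.01]] + [[0.15, -0.18, -0.46], [-0.34, 0.42, 1.07], [-0.15, 0.18, 0.46]]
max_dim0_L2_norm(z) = 2.78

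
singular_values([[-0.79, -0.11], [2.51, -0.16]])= [2.63, 0.15]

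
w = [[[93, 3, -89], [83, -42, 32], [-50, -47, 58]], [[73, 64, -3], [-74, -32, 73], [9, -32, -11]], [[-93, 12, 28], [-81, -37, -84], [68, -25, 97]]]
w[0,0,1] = 3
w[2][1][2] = -84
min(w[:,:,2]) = -89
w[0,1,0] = 83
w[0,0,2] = -89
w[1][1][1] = -32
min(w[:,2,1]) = -47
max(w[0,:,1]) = 3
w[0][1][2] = 32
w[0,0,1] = 3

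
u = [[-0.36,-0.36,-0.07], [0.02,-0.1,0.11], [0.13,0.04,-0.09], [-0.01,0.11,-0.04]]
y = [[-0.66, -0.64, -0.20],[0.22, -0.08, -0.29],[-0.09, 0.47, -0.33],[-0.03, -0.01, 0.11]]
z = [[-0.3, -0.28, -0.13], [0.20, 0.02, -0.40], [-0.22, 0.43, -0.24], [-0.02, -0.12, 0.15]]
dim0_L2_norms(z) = [0.42, 0.53, 0.51]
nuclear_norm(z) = 1.44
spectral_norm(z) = 0.60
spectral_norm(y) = 0.97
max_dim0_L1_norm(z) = 0.92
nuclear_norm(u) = 0.82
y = u + z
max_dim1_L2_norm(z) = 0.54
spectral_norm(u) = 0.53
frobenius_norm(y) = 1.17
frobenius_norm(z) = 0.84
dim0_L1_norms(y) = [1.0, 1.2, 0.93]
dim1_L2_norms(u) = [0.51, 0.15, 0.16, 0.12]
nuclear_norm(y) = 1.89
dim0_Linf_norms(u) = [0.36, 0.36, 0.11]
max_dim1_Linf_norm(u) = 0.36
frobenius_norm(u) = 0.57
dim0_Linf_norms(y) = [0.66, 0.64, 0.33]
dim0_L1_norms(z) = [0.74, 0.85, 0.92]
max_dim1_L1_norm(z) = 0.89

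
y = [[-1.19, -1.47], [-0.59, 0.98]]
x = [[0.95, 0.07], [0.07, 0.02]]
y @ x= [[-1.23, -0.11], [-0.49, -0.02]]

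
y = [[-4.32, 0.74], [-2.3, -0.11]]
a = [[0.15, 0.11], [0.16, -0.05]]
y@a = [[-0.53, -0.51], [-0.36, -0.25]]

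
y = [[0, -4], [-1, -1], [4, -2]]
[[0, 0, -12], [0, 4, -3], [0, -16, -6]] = y@[[0, -4, 0], [0, 0, 3]]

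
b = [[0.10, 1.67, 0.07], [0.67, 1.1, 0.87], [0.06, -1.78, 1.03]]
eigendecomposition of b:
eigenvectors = [[(-0.92+0j), 0.37+0.30j, 0.37-0.30j], [0.23+0.00j, 0.12+0.43j, (0.12-0.43j)], [(0.33+0j), (-0.76+0j), (-0.76-0j)]]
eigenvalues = [(-0.34+0j), (1.28+0.99j), (1.28-0.99j)]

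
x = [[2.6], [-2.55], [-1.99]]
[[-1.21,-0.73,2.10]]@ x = [[-5.46]]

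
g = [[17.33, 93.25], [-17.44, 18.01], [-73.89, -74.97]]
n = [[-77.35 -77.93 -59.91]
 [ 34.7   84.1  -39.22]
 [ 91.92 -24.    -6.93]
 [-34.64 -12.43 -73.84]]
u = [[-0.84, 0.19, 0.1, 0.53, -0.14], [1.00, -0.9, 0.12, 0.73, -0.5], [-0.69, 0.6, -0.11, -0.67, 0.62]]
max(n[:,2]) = -6.93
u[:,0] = [-0.842, 0.999, -0.687]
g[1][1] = 18.01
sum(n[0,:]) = -215.19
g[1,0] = -17.44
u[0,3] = 0.534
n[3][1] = -12.43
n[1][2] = -39.22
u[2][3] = -0.671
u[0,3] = 0.534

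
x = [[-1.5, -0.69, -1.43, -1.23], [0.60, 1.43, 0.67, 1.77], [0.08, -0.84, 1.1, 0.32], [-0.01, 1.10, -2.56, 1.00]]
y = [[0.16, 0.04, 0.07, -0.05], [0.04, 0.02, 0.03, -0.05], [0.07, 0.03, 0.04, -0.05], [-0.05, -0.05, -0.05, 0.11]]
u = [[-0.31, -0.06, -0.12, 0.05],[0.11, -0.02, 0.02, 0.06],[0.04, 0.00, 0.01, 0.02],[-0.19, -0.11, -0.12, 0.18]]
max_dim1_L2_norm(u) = 0.34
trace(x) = 2.03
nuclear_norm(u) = 0.63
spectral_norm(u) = 0.45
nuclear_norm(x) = 8.02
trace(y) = 0.33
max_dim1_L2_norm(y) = 0.19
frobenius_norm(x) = 4.80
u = x @ y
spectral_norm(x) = 3.41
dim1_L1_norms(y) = [0.32, 0.14, 0.19, 0.26]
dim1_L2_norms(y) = [0.19, 0.07, 0.1, 0.14]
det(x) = -5.20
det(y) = -0.00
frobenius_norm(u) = 0.48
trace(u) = -0.14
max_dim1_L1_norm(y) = 0.32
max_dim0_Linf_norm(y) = 0.16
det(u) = 0.00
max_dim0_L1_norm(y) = 0.32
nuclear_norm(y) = 0.34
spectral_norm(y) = 0.25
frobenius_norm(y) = 0.26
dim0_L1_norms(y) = [0.32, 0.14, 0.19, 0.26]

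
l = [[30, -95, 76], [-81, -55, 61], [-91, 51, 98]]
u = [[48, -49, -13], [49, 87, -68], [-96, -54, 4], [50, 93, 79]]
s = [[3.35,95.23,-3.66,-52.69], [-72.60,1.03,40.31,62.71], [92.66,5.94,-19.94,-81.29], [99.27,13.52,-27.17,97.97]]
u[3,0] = 50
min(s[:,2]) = -27.17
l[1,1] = -55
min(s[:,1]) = 1.03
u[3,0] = 50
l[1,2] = 61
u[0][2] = -13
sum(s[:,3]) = 26.69999999999999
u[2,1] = -54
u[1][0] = 49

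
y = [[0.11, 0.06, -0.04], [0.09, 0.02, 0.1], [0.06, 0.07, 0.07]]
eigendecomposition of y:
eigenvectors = [[-0.25, -0.34, 0.39], [-0.67, 0.57, -0.87], [-0.70, 0.75, 0.3]]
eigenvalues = [0.16, 0.1, -0.05]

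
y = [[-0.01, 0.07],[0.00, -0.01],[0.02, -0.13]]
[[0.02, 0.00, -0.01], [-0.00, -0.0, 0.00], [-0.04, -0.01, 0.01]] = y @ [[0.16, -0.04, -0.28],  [0.33, 0.04, -0.14]]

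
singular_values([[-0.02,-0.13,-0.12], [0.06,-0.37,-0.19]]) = [0.45, 0.06]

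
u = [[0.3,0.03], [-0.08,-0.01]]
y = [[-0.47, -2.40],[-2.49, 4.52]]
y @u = [[0.05,0.01], [-1.11,-0.12]]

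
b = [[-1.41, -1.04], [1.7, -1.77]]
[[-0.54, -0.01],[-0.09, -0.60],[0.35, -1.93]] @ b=[[0.74,0.58],[-0.89,1.16],[-3.77,3.05]]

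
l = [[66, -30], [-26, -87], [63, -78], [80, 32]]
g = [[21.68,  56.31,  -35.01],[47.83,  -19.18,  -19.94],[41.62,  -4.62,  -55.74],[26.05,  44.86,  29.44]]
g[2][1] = -4.62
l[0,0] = 66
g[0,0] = 21.68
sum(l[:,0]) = 183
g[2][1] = -4.62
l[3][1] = 32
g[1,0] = 47.83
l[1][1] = -87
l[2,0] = 63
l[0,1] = -30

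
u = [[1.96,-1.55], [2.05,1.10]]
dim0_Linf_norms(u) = [2.05, 1.55]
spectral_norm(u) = 2.86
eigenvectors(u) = [[0.16+0.64j, (0.16-0.64j)], [(0.75+0j), 0.75-0.00j]]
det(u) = 5.33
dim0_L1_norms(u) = [4.01, 2.65]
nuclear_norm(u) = 4.72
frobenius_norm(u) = 3.41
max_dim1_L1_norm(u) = 3.51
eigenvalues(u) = [(1.53+1.73j), (1.53-1.73j)]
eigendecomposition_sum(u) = [[0.98+0.67j, (-0.78+0.69j)],[(1.02-0.91j), 0.55+1.06j]] + [[(0.98-0.67j), (-0.78-0.69j)], [1.02+0.91j, (0.55-1.06j)]]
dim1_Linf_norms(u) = [1.96, 2.05]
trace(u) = 3.06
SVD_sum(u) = [[2.16,-0.37], [1.81,-0.31]] + [[-0.20, -1.18], [0.24, 1.41]]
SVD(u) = [[-0.77, -0.64], [-0.64, 0.77]] @ diag([2.8597860593310394, 1.864999650095368]) @ [[-0.99, 0.17], [0.17, 0.99]]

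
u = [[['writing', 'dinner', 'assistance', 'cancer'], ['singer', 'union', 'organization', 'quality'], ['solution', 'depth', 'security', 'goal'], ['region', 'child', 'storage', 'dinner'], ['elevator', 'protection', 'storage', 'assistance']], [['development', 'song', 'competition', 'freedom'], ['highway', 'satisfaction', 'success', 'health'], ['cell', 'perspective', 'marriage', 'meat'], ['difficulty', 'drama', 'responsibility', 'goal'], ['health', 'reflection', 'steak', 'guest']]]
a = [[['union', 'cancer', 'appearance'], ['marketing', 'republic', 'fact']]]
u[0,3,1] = 'child'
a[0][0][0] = 'union'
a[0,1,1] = 'republic'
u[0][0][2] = 'assistance'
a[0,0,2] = 'appearance'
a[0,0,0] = 'union'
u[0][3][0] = 'region'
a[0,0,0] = 'union'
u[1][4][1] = 'reflection'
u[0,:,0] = ['writing', 'singer', 'solution', 'region', 'elevator']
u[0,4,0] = 'elevator'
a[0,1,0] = 'marketing'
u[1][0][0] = 'development'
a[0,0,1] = 'cancer'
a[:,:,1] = [['cancer', 'republic']]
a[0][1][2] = 'fact'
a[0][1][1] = 'republic'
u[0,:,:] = [['writing', 'dinner', 'assistance', 'cancer'], ['singer', 'union', 'organization', 'quality'], ['solution', 'depth', 'security', 'goal'], ['region', 'child', 'storage', 'dinner'], ['elevator', 'protection', 'storage', 'assistance']]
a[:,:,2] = [['appearance', 'fact']]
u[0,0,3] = 'cancer'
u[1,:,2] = ['competition', 'success', 'marriage', 'responsibility', 'steak']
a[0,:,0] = ['union', 'marketing']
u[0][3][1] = 'child'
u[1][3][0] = 'difficulty'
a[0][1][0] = 'marketing'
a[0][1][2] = 'fact'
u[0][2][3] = 'goal'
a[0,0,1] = 'cancer'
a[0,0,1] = 'cancer'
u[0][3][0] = 'region'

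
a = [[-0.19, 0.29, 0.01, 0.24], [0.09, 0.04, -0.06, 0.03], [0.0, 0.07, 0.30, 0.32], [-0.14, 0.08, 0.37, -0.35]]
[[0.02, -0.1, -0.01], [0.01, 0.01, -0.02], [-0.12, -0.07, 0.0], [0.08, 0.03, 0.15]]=a @ [[-0.02,0.17,-0.03], [0.33,-0.07,0.09], [-0.15,-0.03,0.19], [-0.31,-0.19,-0.19]]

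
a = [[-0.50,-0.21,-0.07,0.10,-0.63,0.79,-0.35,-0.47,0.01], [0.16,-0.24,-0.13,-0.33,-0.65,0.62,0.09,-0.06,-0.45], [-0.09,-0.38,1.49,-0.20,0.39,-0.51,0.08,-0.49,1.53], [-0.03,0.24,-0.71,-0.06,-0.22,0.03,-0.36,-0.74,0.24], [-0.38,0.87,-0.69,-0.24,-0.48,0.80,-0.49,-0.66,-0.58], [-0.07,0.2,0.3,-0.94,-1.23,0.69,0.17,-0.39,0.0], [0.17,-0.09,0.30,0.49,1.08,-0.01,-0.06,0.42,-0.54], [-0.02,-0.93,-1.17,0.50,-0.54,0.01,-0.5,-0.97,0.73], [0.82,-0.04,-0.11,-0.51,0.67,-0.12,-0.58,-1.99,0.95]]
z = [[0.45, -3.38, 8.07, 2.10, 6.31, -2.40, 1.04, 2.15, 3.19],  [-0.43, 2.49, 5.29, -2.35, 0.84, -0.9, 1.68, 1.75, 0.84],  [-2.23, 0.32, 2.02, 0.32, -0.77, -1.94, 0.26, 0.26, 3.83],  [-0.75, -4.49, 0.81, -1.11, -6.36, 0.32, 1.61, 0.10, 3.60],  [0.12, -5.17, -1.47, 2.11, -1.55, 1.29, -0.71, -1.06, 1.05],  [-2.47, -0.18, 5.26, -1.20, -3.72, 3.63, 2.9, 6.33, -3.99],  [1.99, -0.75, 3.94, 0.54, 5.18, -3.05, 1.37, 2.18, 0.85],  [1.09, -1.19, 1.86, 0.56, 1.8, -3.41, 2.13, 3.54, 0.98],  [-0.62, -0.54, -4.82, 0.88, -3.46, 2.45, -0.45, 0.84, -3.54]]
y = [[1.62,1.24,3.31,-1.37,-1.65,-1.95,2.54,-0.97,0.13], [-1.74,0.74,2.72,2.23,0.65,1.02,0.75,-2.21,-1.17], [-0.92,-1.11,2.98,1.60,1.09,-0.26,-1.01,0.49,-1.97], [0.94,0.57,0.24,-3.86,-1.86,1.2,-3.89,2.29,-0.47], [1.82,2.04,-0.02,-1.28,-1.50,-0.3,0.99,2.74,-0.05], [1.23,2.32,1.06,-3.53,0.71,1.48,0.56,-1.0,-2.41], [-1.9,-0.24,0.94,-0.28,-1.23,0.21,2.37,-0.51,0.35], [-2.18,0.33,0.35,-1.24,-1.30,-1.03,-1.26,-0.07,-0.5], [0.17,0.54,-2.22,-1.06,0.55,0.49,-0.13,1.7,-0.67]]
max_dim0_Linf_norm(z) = 8.07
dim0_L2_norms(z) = [4.19, 8.18, 13.03, 4.31, 11.83, 7.23, 4.7, 8.18, 8.35]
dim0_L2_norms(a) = [1.07, 1.41, 2.19, 1.36, 2.16, 1.55, 1.06, 2.58, 2.16]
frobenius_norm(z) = 24.98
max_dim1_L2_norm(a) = 2.57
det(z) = 0.04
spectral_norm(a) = 3.23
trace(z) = 7.30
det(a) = 0.00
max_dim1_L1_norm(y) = 15.32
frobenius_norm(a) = 5.41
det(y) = -43.59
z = y @ a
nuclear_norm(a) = 12.14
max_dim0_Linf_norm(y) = 3.89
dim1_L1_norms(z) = [29.09, 16.57, 11.95, 19.15, 14.53, 29.68, 19.85, 16.56, 17.6]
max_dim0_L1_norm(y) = 16.45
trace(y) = 3.09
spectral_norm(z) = 17.13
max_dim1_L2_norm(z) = 11.94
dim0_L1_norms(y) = [12.52, 9.13, 13.84, 16.45, 10.54, 7.94, 13.5, 11.98, 7.72]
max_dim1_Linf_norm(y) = 3.89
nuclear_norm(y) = 35.67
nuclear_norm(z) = 54.09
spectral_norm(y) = 8.54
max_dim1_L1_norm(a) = 5.79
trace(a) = 0.82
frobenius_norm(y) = 14.16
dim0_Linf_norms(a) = [0.82, 0.93, 1.49, 0.94, 1.23, 0.8, 0.58, 1.99, 1.53]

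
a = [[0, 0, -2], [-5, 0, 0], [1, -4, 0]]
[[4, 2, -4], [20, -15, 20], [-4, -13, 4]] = a @ [[-4, 3, -4], [0, 4, -2], [-2, -1, 2]]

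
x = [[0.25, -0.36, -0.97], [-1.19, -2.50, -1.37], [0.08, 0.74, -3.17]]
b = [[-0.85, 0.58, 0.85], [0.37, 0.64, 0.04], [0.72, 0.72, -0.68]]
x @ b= [[-1.04, -0.78, 0.86], [-0.9, -3.28, -0.18], [-2.08, -1.76, 2.25]]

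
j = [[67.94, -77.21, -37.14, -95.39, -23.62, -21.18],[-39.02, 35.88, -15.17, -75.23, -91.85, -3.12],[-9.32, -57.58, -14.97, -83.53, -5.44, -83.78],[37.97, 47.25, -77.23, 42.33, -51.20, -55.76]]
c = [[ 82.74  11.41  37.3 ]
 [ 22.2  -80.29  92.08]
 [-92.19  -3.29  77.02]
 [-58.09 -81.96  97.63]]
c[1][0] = 22.2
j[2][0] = -9.32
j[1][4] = -91.85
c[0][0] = 82.74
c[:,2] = [37.3, 92.08, 77.02, 97.63]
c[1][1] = -80.29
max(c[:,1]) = 11.41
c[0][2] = 37.3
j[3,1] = 47.25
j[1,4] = -91.85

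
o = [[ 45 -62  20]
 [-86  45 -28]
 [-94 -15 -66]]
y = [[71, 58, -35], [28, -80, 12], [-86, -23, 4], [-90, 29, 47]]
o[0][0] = 45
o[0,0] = 45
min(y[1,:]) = -80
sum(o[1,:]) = -69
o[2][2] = -66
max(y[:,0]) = 71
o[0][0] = 45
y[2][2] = 4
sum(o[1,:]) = -69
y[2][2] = 4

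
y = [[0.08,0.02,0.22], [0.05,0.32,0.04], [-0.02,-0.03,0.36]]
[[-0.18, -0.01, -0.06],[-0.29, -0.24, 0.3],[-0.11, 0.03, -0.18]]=y @ [[-0.90,  0.05,  0.17], [-0.70,  -0.75,  0.95], [-0.42,  0.01,  -0.40]]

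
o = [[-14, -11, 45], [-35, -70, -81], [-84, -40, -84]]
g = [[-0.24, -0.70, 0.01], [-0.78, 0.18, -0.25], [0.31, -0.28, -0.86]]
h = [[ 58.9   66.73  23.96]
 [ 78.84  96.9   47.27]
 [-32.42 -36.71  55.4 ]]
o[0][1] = -11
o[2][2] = -84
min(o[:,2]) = -84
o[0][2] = 45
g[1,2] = -0.253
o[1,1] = -70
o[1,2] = -81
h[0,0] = 58.9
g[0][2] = 0.013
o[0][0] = -14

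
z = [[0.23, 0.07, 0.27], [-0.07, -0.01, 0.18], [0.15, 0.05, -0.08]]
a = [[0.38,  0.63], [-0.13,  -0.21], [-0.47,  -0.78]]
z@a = [[-0.05,  -0.08], [-0.11,  -0.18], [0.09,  0.15]]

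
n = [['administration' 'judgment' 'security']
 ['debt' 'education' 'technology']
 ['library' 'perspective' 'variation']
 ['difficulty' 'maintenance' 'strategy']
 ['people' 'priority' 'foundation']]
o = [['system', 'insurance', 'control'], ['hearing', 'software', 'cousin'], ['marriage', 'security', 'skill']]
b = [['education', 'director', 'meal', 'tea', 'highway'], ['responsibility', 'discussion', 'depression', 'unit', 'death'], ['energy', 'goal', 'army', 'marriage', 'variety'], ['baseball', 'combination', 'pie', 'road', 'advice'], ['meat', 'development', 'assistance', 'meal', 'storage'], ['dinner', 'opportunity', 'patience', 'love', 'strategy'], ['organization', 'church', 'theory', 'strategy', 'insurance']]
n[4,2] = 'foundation'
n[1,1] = 'education'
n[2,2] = 'variation'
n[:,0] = ['administration', 'debt', 'library', 'difficulty', 'people']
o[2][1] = 'security'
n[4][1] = 'priority'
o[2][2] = 'skill'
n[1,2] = 'technology'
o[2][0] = 'marriage'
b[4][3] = 'meal'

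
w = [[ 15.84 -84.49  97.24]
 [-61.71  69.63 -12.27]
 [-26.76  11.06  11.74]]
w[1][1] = 69.63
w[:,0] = [15.84, -61.71, -26.76]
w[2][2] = 11.74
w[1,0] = -61.71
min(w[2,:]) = -26.76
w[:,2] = [97.24, -12.27, 11.74]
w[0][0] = 15.84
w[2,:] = [-26.76, 11.06, 11.74]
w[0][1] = -84.49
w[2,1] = 11.06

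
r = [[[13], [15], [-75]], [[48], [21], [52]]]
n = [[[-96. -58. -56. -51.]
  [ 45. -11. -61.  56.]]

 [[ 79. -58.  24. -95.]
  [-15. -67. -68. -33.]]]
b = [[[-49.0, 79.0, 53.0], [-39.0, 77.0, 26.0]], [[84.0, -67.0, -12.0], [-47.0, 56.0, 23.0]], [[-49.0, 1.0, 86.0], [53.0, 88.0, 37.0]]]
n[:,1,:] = [[45.0, -11.0, -61.0, 56.0], [-15.0, -67.0, -68.0, -33.0]]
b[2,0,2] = 86.0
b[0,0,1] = 79.0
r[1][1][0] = 21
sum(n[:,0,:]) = -311.0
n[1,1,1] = -67.0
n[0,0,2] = -56.0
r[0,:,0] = [13, 15, -75]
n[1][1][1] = -67.0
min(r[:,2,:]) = -75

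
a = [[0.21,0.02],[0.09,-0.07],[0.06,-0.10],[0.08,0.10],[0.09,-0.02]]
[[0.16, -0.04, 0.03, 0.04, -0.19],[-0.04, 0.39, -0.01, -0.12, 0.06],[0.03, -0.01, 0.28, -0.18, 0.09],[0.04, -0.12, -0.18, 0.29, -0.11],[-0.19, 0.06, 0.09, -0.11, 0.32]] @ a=[[0.02, 0.01], [0.02, -0.04], [0.02, -0.05], [0.00, 0.06], [-0.01, -0.03]]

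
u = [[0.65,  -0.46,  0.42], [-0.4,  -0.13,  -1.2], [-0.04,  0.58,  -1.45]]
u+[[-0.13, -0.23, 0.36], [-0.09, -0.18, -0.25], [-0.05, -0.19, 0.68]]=[[0.52, -0.69, 0.78],  [-0.49, -0.31, -1.45],  [-0.09, 0.39, -0.77]]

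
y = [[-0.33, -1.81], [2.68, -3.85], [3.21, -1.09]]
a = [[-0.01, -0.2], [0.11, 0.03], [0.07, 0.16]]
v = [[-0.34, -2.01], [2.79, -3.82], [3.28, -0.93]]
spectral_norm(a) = 0.27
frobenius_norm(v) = 6.18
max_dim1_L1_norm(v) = 6.61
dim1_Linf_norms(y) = [1.81, 3.85, 3.21]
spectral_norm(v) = 5.67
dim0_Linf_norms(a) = [0.11, 0.2]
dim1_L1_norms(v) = [2.35, 6.61, 4.21]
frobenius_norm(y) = 6.07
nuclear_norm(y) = 7.91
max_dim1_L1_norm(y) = 6.53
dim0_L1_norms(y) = [6.22, 6.75]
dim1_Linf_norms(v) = [2.01, 3.82, 3.28]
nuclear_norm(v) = 8.13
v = y + a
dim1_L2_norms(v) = [2.04, 4.73, 3.41]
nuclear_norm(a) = 0.38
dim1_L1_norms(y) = [2.14, 6.53, 4.3]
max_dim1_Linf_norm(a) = 0.2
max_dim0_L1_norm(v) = 6.76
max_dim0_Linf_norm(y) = 3.85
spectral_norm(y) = 5.63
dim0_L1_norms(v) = [6.41, 6.76]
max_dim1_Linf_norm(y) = 3.85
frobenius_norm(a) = 0.29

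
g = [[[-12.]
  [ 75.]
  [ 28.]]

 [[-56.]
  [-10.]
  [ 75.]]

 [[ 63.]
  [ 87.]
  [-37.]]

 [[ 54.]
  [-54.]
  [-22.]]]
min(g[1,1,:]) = -10.0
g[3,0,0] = 54.0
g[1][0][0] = -56.0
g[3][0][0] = 54.0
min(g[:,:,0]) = -56.0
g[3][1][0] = -54.0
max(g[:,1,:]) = 87.0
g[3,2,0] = -22.0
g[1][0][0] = -56.0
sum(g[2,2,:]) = -37.0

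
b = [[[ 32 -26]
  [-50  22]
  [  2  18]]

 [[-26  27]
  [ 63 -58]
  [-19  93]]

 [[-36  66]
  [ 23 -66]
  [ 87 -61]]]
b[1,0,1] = 27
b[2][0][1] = 66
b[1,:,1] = [27, -58, 93]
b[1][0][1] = 27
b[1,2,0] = -19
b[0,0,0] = 32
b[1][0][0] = -26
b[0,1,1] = 22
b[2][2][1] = -61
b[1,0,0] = -26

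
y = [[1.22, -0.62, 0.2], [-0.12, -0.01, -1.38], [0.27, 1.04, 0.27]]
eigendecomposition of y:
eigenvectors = [[(0.98+0j),0.13+0.25j,(0.13-0.25j)], [-0.17+0.00j,0.71+0.00j,(0.71-0j)], [(0.08+0j),(-0.05-0.64j),(-0.05+0.64j)]]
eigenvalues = [(1.34+0j), (0.07+1.2j), (0.07-1.2j)]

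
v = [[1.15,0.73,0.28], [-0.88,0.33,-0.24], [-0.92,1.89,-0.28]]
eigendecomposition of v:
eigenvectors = [[-0.09-0.43j,-0.09+0.43j,(-0.25+0j)], [(0.33+0.21j),0.33-0.21j,(0.03+0j)], [0.81+0.00j,0.81-0.00j,0.97+0.00j]]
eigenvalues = [(0.59+0.98j), (0.59-0.98j), (0.01+0j)]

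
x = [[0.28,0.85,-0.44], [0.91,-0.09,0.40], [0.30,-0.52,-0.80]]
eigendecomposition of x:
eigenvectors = [[0.78+0.00j,0.03+0.44j,0.03-0.44j], [0.63+0.00j,(0.02-0.55j),(0.02+0.55j)], [(-0.05+0j),(0.71+0j),(0.71-0j)]]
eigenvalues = [(1+0j), (-0.8+0.59j), (-0.8-0.59j)]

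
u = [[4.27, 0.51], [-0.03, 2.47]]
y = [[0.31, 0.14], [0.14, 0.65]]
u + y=[[4.58, 0.65], [0.11, 3.12]]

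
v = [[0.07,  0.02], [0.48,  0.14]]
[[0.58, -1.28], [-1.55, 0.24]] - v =[[0.51, -1.30], [-2.03, 0.1]]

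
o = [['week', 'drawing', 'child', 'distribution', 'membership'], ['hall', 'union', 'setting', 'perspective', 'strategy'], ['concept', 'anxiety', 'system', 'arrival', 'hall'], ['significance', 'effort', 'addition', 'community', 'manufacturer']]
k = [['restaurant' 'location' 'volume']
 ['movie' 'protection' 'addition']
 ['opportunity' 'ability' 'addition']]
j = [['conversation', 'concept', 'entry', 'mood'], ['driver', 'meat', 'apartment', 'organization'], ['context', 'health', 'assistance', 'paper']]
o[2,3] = 'arrival'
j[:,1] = ['concept', 'meat', 'health']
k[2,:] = ['opportunity', 'ability', 'addition']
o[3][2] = 'addition'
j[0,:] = ['conversation', 'concept', 'entry', 'mood']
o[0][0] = 'week'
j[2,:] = ['context', 'health', 'assistance', 'paper']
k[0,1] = 'location'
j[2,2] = 'assistance'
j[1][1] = 'meat'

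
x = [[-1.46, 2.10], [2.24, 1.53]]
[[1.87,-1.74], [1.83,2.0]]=x @ [[0.14, 0.99], [0.99, -0.14]]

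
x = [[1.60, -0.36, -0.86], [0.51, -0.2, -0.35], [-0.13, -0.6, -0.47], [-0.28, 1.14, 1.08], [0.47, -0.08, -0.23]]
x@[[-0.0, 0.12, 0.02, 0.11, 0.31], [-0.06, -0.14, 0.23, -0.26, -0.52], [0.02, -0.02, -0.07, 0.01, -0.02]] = [[0.0, 0.26, 0.01, 0.26, 0.70], [0.01, 0.10, -0.01, 0.1, 0.27], [0.03, 0.08, -0.11, 0.14, 0.28], [-0.05, -0.21, 0.18, -0.32, -0.70], [0.0, 0.07, 0.01, 0.07, 0.19]]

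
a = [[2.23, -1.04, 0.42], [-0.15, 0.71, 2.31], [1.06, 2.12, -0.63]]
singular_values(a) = [2.51, 2.46, 2.4]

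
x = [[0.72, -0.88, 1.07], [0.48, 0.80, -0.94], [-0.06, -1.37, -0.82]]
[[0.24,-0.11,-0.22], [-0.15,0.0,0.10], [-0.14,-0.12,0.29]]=x @[[0.06, -0.09, -0.08], [-0.01, 0.08, -0.08], [0.18, 0.02, -0.22]]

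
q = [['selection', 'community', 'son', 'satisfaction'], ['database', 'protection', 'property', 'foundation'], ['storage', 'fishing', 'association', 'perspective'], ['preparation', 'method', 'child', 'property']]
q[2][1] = 'fishing'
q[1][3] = 'foundation'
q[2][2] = 'association'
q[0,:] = ['selection', 'community', 'son', 'satisfaction']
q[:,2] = ['son', 'property', 'association', 'child']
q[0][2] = 'son'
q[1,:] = ['database', 'protection', 'property', 'foundation']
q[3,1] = 'method'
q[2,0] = 'storage'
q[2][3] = 'perspective'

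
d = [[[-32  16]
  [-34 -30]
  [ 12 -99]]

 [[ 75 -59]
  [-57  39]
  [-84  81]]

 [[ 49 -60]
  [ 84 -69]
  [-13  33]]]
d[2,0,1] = -60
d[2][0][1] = -60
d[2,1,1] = -69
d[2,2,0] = -13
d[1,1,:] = [-57, 39]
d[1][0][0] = 75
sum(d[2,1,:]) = 15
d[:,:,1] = [[16, -30, -99], [-59, 39, 81], [-60, -69, 33]]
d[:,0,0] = [-32, 75, 49]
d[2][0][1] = -60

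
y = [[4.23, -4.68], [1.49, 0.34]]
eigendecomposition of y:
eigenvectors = [[(-0.87+0j), -0.87-0.00j], [-0.36+0.33j, -0.36-0.33j]]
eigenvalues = [(2.28+1.79j), (2.28-1.79j)]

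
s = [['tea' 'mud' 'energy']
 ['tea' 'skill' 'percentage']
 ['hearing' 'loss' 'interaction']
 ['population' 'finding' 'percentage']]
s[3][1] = 'finding'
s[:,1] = ['mud', 'skill', 'loss', 'finding']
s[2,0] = 'hearing'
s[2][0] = 'hearing'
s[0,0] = 'tea'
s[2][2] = 'interaction'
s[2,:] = ['hearing', 'loss', 'interaction']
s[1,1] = 'skill'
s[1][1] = 'skill'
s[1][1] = 'skill'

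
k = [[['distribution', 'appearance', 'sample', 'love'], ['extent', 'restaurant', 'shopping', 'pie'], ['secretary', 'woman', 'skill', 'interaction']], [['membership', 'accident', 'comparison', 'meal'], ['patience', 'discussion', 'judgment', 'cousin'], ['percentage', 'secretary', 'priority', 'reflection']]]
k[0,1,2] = 'shopping'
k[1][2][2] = 'priority'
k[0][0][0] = 'distribution'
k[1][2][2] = 'priority'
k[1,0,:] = ['membership', 'accident', 'comparison', 'meal']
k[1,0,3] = 'meal'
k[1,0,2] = 'comparison'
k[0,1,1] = 'restaurant'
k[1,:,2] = ['comparison', 'judgment', 'priority']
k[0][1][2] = 'shopping'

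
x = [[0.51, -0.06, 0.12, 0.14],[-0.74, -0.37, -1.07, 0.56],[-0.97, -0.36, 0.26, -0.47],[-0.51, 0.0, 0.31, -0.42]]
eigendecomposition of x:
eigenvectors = [[(0.04+0j), -0.24-0.40j, (-0.24+0.4j), -0.31+0.00j], [0.95+0.00j, (-0.1+0.51j), -0.10-0.51j, 0.22+0.00j], [(0.28+0j), 0.57+0.00j, 0.57-0.00j, 0.53+0.00j], [(-0.17+0j), (0.41+0.12j), (0.41-0.12j), (0.76+0j)]]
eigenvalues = [(-0.81+0j), (0.39+0.26j), (0.39-0.26j), (0.01+0j)]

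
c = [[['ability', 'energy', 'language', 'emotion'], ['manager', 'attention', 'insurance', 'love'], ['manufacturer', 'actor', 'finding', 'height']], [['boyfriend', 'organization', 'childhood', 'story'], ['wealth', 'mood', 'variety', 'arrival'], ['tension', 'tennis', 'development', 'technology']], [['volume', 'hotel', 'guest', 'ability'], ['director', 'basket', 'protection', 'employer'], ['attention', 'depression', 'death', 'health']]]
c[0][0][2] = 'language'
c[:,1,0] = ['manager', 'wealth', 'director']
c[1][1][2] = 'variety'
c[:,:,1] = [['energy', 'attention', 'actor'], ['organization', 'mood', 'tennis'], ['hotel', 'basket', 'depression']]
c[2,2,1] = 'depression'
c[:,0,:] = [['ability', 'energy', 'language', 'emotion'], ['boyfriend', 'organization', 'childhood', 'story'], ['volume', 'hotel', 'guest', 'ability']]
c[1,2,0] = 'tension'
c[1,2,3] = 'technology'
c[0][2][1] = 'actor'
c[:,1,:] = [['manager', 'attention', 'insurance', 'love'], ['wealth', 'mood', 'variety', 'arrival'], ['director', 'basket', 'protection', 'employer']]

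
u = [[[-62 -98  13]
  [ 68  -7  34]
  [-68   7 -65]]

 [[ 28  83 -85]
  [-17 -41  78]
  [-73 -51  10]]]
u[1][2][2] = 10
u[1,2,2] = 10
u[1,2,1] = -51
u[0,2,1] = 7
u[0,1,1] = -7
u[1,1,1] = -41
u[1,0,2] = -85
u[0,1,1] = -7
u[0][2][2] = -65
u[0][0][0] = -62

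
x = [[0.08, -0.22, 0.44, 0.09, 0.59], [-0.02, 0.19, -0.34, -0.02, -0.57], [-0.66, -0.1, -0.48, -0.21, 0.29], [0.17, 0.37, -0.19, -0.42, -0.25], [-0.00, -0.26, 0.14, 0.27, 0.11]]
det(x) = 0.00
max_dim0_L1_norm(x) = 1.81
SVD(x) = [[-0.64,0.02,-0.36,0.09,-0.68], [0.55,0.08,0.41,0.12,-0.71], [0.09,-0.99,-0.06,-0.09,-0.09], [0.45,0.14,-0.7,-0.52,-0.12], [-0.28,0.03,0.46,-0.84,-0.09]] @ diag([1.1870892722382065, 0.9022412485172852, 0.5226559764308882, 0.05300545854400425, 0.0009699879122231394]) @ [[-0.04, 0.40, -0.54, -0.30, -0.68], [0.75, 0.17, 0.48, 0.17, -0.39], [-0.23, -0.41, -0.14, 0.75, -0.45], [-0.51, 0.69, 0.42, 0.30, -0.02], [0.36, 0.4, -0.54, 0.49, 0.43]]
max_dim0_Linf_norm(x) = 0.66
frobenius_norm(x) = 1.58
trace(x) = -0.52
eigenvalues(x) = [(0.32+0j), (-0.15+0.28j), (-0.15-0.28j), (-0+0j), (-0.55+0j)]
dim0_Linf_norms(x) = [0.66, 0.37, 0.48, 0.42, 0.59]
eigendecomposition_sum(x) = [[(-0.2+0j),(-0.4-0j),0.12+0.00j,0.15-0.00j,(0.53+0j)], [0.18+0.00j,(0.37+0j),-0.11-0.00j,(-0.13+0j),(-0.48+0j)], [(0.09+0j),(0.19+0j),(-0.06-0j),-0.07+0.00j,-0.25+0.00j], [0.05+0.00j,(0.1+0j),(-0.03-0j),-0.04+0.00j,(-0.14+0j)], [(-0.09+0j),-0.19-0.00j,0.06+0.00j,(0.07-0j),(0.25+0j)]] + [[(0.13+0.28j),0.14+0.19j,(0.13+0.01j),-0.11-0.10j,0.05-0.29j], [(-0.1-0.23j),-0.10-0.16j,-0.10-0.01j,0.09+0.08j,(-0.05+0.23j)], [-0.36-0.14j,(-0.29-0.05j),-0.13+0.10j,0.19-0.01j,(0.2+0.31j)], [(0.07-0.1j),0.04-0.08j,-0.02-0.05j,-0.01+0.06j,(-0.11+0.04j)], [0.04-0.01j,0.03-0.01j,-0.02j,-0.02+0.01j,(-0.04-0.01j)]] + [[(0.13-0.28j), (0.14-0.19j), (0.13-0.01j), (-0.11+0.1j), 0.05+0.29j], [-0.10+0.23j, (-0.1+0.16j), -0.10+0.01j, (0.09-0.08j), -0.05-0.23j], [(-0.36+0.14j), -0.29+0.05j, (-0.13-0.1j), 0.19+0.01j, 0.20-0.31j], [(0.07+0.1j), 0.04+0.08j, (-0.02+0.05j), (-0.01-0.06j), (-0.11-0.04j)], [(0.04+0.01j), 0.03+0.01j, 0.00+0.02j, (-0.02-0.01j), (-0.04+0.01j)]] + [[(-0-0j), (-0-0j), (-0-0j), (-0+0j), -0.00+0.00j], [(-0-0j), (-0-0j), -0.00-0.00j, (-0+0j), (-0+0j)], [0j, 0j, 0j, -0j, 0.00-0.00j], [(-0-0j), -0.00-0.00j, -0.00-0.00j, (-0+0j), (-0+0j)], [(-0-0j), (-0-0j), (-0-0j), -0.00+0.00j, -0.00+0.00j]] + [[0.01+0.00j,  -0.09+0.00j,  (0.06+0j),  0.17-0.00j,  (-0.05-0j)], [(-0-0j),  (0.03-0j),  (-0.02-0j),  (-0.06+0j),  (0.02+0j)], [-0.03-0.00j,  (0.28-0j),  -0.17-0.00j,  -0.52+0.00j,  (0.14+0j)], [(-0.02-0j),  (0.19-0j),  (-0.12-0j),  (-0.36+0j),  0.10+0.00j], [0.01+0.00j,  (-0.13+0j),  0.08+0.00j,  0.23-0.00j,  (-0.06-0j)]]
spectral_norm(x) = 1.19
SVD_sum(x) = [[0.03, -0.30, 0.4, 0.23, 0.51], [-0.02, 0.26, -0.35, -0.19, -0.44], [-0.00, 0.04, -0.06, -0.03, -0.07], [-0.02, 0.22, -0.29, -0.16, -0.37], [0.01, -0.13, 0.18, 0.1, 0.23]] + [[0.01, 0.00, 0.01, 0.00, -0.01], [0.06, 0.01, 0.04, 0.01, -0.03], [-0.66, -0.15, -0.43, -0.15, 0.35], [0.09, 0.02, 0.06, 0.02, -0.05], [0.02, 0.00, 0.01, 0.00, -0.01]] + [[0.04, 0.08, 0.03, -0.14, 0.08], [-0.05, -0.09, -0.03, 0.16, -0.10], [0.01, 0.01, 0.00, -0.02, 0.01], [0.08, 0.15, 0.05, -0.27, 0.16], [-0.05, -0.10, -0.03, 0.18, -0.11]] + [[-0.00, 0.0, 0.00, 0.0, -0.0], [-0.0, 0.0, 0.0, 0.00, -0.0], [0.00, -0.0, -0.00, -0.00, 0.0], [0.01, -0.02, -0.01, -0.01, 0.0], [0.02, -0.03, -0.02, -0.01, 0.00]] + [[-0.0, -0.0, 0.0, -0.0, -0.00],  [-0.0, -0.0, 0.0, -0.00, -0.0],  [-0.0, -0.0, 0.0, -0.0, -0.00],  [-0.0, -0.00, 0.00, -0.00, -0.0],  [-0.00, -0.0, 0.00, -0.0, -0.0]]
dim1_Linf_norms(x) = [0.59, 0.57, 0.66, 0.42, 0.27]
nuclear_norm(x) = 2.67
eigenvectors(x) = [[(0.66+0j), (-0.4-0.38j), -0.40+0.38j, 0.36+0.00j, 0.25+0.00j],[-0.59+0.00j, (0.3+0.32j), (0.3-0.32j), 0.41+0.00j, (-0.09+0j)],[(-0.31+0j), (0.68+0j), 0.68-0.00j, (-0.53+0j), (-0.74+0j)],[-0.17+0.00j, -0.05+0.20j, -0.05-0.20j, 0.49+0.00j, -0.52+0.00j],[(0.31+0j), (-0.06+0.05j), -0.06-0.05j, (0.43+0j), (0.33+0j)]]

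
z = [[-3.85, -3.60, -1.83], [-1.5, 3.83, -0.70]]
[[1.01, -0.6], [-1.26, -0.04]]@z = [[-2.99,-5.93,-1.43], [4.91,4.38,2.33]]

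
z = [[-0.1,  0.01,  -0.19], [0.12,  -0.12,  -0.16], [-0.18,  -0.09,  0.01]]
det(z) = 0.01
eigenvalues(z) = [0.2, -0.24, -0.17]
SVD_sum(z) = [[0.02,  -0.05,  -0.15], [0.03,  -0.07,  -0.19], [-0.0,  0.0,  0.0]] + [[-0.12,-0.01,-0.01], [0.09,0.01,0.01], [-0.18,-0.02,-0.02]] + [[-0.0, 0.07, -0.03], [0.0, -0.06, 0.02], [0.00, -0.08, 0.03]]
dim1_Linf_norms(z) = [0.19, 0.16, 0.18]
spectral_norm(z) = 0.26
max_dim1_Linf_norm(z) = 0.19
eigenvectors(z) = [[-0.47, -0.81, -0.58], [-0.53, 0.04, 0.8], [0.71, -0.58, -0.17]]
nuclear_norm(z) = 0.63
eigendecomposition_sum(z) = [[0.06, 0.02, -0.08], [0.06, 0.03, -0.09], [-0.08, -0.04, 0.12]] + [[-0.12, -0.12, -0.17], [0.01, 0.01, 0.01], [-0.09, -0.09, -0.12]] + [[-0.04,0.11,0.06], [0.05,-0.15,-0.08], [-0.01,0.03,0.02]]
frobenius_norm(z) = 0.38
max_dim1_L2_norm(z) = 0.23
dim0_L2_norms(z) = [0.24, 0.15, 0.25]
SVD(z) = [[-0.61,0.51,-0.61], [-0.79,-0.38,0.48], [0.02,0.77,0.63]] @ diag([0.26074470736959804, 0.23794887370394235, 0.1288119989821133]) @ [[-0.14, 0.33, 0.93], [-0.99, -0.08, -0.12], [0.04, -0.94, 0.34]]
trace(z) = -0.21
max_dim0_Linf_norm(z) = 0.19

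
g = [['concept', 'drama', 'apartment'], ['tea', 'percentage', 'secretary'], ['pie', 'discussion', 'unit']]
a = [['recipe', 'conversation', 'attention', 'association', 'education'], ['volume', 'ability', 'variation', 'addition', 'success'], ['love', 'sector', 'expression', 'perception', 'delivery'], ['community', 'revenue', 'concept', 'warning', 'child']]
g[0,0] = 'concept'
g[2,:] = ['pie', 'discussion', 'unit']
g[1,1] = 'percentage'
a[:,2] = ['attention', 'variation', 'expression', 'concept']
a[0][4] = 'education'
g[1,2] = 'secretary'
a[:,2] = ['attention', 'variation', 'expression', 'concept']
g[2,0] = 'pie'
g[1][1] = 'percentage'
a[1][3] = 'addition'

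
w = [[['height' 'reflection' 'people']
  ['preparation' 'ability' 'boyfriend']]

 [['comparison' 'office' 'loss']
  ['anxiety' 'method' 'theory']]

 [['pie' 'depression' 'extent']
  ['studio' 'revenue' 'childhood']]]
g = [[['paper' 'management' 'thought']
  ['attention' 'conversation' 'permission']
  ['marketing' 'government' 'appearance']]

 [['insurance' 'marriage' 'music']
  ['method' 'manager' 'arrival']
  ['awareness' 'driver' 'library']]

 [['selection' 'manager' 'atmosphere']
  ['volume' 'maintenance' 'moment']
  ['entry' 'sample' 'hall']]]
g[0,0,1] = 'management'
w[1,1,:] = ['anxiety', 'method', 'theory']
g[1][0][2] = 'music'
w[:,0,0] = ['height', 'comparison', 'pie']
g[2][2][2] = 'hall'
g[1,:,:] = [['insurance', 'marriage', 'music'], ['method', 'manager', 'arrival'], ['awareness', 'driver', 'library']]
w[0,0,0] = 'height'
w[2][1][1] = 'revenue'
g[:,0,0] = ['paper', 'insurance', 'selection']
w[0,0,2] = 'people'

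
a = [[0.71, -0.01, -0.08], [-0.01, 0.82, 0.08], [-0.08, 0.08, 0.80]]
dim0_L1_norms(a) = [0.8, 0.91, 0.96]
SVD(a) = [[0.31, -0.53, -0.79],[-0.65, -0.73, 0.23],[-0.69, 0.44, -0.57]] @ diag([0.9104036422542701, 0.7638273316872856, 0.6557690260584447]) @ [[0.31, -0.65, -0.69], [-0.53, -0.73, 0.44], [-0.79, 0.23, -0.57]]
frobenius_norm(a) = 1.36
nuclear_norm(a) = 2.33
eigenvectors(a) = [[-0.31, 0.79, -0.53], [0.65, -0.23, -0.73], [0.69, 0.57, 0.44]]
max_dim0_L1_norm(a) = 0.96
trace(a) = 2.33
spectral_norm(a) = 0.91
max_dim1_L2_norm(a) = 0.82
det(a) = 0.46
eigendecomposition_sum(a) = [[0.09, -0.18, -0.2], [-0.18, 0.38, 0.41], [-0.2, 0.41, 0.44]] + [[0.41, -0.12, 0.29], [-0.12, 0.03, -0.08], [0.29, -0.08, 0.21]] + [[0.21, 0.29, -0.18], [0.29, 0.40, -0.25], [-0.18, -0.25, 0.15]]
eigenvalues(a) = [0.91, 0.66, 0.76]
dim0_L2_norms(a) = [0.71, 0.82, 0.81]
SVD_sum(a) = [[0.09, -0.18, -0.2],[-0.18, 0.38, 0.41],[-0.20, 0.41, 0.44]] + [[0.21, 0.29, -0.18], [0.29, 0.4, -0.25], [-0.18, -0.25, 0.15]] + [[0.41,-0.12,0.29],[-0.12,0.03,-0.08],[0.29,-0.08,0.21]]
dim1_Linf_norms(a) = [0.71, 0.82, 0.8]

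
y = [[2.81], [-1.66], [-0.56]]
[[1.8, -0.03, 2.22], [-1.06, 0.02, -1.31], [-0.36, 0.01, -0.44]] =y@ [[0.64, -0.01, 0.79]]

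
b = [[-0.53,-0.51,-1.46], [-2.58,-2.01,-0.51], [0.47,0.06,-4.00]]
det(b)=-0.045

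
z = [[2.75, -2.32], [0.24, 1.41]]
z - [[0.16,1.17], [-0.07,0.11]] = [[2.59, -3.49], [0.31, 1.30]]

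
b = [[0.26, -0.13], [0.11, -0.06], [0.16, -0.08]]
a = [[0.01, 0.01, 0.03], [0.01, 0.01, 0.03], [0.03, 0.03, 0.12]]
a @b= [[0.01, -0.00], [0.01, -0.0], [0.03, -0.02]]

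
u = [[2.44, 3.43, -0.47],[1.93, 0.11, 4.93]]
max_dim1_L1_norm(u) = 6.97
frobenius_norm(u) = 6.78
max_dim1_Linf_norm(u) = 4.93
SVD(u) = [[0.25, 0.97], [0.97, -0.25]] @ diag([5.362020751557849, 4.150907546532805]) @ [[0.46, 0.18, 0.87],[0.45, 0.79, -0.40]]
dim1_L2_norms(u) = [4.24, 5.3]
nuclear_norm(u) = 9.51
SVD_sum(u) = [[0.61,0.24,1.16], [2.4,0.93,4.51]] + [[1.83, 3.19, -1.63], [-0.47, -0.82, 0.42]]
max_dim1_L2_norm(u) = 5.3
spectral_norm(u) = 5.36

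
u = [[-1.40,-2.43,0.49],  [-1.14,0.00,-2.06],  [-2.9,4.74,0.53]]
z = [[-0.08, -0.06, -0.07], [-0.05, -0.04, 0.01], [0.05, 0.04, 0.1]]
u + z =[[-1.48, -2.49, 0.42], [-1.19, -0.04, -2.05], [-2.85, 4.78, 0.63]]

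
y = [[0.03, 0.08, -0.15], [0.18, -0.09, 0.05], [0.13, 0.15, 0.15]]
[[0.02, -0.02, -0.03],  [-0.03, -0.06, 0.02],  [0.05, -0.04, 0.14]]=y@[[-0.01,-0.33,0.16],  [0.33,-0.01,0.36],  [0.03,0.04,0.43]]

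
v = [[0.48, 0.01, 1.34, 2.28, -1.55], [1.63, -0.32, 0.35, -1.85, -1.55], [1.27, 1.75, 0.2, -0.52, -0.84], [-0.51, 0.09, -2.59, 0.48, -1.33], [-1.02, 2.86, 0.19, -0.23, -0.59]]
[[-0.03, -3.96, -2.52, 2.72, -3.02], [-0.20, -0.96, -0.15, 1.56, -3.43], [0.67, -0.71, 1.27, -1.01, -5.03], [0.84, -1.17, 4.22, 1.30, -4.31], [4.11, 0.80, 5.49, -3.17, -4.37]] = v @ [[-1.27, -0.55, -1.46, 0.34, -0.79], [0.77, 0.23, 1.21, -1.15, -1.45], [0.27, -0.11, -0.99, -0.02, 0.69], [-0.44, -0.87, -0.84, 0.47, -0.17], [-0.78, 1.01, -0.91, -0.98, 2.04]]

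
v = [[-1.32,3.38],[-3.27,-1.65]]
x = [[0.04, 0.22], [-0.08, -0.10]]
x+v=[[-1.28, 3.6], [-3.35, -1.75]]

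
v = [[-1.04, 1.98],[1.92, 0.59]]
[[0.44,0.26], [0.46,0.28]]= v @ [[0.15, 0.09], [0.30, 0.18]]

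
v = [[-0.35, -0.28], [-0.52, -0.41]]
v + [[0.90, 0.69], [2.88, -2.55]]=[[0.55, 0.41], [2.36, -2.96]]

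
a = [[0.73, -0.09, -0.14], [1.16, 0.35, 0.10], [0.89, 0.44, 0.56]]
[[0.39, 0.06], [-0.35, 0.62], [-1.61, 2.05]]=a @ [[-0.01, 0.63],[-0.21, -1.4],[-2.69, 3.76]]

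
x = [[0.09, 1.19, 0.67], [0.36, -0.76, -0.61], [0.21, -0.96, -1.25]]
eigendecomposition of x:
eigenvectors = [[0.50, -0.95, 0.48], [-0.48, -0.31, -0.55], [-0.72, 0.06, 0.68]]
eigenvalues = [-2.04, 0.44, -0.32]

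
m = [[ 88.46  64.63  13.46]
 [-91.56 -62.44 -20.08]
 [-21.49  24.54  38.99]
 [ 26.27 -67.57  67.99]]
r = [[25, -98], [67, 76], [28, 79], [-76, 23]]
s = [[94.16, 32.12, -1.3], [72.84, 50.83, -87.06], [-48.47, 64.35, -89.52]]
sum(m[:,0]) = 1.6799999999999926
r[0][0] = 25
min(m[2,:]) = -21.49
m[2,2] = 38.99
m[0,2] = 13.46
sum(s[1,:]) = 36.61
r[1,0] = 67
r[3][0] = -76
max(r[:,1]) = 79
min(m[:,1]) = -67.57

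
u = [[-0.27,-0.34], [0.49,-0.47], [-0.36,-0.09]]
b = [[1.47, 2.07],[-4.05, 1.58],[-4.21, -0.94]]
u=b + [[-1.74, -2.41], [4.54, -2.05], [3.85, 0.85]]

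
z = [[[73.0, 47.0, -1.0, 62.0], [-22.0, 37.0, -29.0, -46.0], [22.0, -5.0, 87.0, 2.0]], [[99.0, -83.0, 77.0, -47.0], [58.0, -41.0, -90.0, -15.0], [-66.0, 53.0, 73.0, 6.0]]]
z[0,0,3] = 62.0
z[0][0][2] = -1.0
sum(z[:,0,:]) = 227.0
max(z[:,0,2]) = 77.0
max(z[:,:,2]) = 87.0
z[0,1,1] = 37.0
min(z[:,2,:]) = -66.0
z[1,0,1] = -83.0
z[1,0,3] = -47.0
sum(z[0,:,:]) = 227.0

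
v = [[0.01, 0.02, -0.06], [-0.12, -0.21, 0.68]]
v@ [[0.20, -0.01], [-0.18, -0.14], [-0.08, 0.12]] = [[0.0, -0.01],[-0.04, 0.11]]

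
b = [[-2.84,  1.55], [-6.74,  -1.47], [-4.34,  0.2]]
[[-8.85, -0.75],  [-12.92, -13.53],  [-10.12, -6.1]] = b @ [[2.26, 1.51], [-1.57, 2.28]]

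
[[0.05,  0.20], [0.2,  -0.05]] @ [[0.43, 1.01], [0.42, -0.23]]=[[0.11, 0.00], [0.06, 0.21]]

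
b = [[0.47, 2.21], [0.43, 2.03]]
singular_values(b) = [3.07, 0.0]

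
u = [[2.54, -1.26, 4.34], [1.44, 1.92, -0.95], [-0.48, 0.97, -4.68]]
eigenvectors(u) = [[-0.08-0.54j,-0.08+0.54j,-0.50+0.00j],[-0.83+0.00j,(-0.83-0j),0.25+0.00j],[(-0.11+0.05j),(-0.11-0.05j),0.83+0.00j]]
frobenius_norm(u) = 7.52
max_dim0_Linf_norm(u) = 4.68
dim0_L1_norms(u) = [4.46, 4.15, 9.97]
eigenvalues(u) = [(1.94+0.99j), (1.94-0.99j), (-4.1+0j)]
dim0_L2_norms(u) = [2.96, 2.49, 6.45]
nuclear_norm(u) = 10.66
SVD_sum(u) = [[1.42, -1.33, 4.66], [-0.27, 0.26, -0.90], [-1.32, 1.24, -4.35]] + [[0.82, 0.55, -0.09], [1.93, 1.31, -0.21], [0.47, 0.32, -0.05]] + [[0.30,  -0.48,  -0.23], [-0.22,  0.35,  0.17], [0.37,  -0.59,  -0.28]]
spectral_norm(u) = 6.97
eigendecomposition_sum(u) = [[(1.13+0.35j), -0.44+0.64j, (0.81+0.01j)],  [(0.79-1.63j), (0.86+0.82j), 0.21-1.22j],  [(-0.01-0.26j), 0.17+0.05j, -0.05-0.17j]] + [[1.13-0.35j,-0.44-0.64j,(0.81-0.01j)], [(0.79+1.63j),0.86-0.82j,(0.21+1.22j)], [(-0.01+0.26j),(0.17-0.05j),-0.05+0.17j]] + [[0.28+0.00j, -0.38-0.00j, 2.73+0.00j], [(-0.14-0j), 0.19+0.00j, -1.37-0.00j], [-0.47-0.00j, (0.64+0j), -4.57-0.00j]]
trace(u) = -0.22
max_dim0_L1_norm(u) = 9.97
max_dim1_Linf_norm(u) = 4.68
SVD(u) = [[-0.72, -0.38, 0.58], [0.14, -0.9, -0.42], [0.68, -0.22, 0.7]] @ diag([6.9745688884438755, 2.6119165296466096, 1.0697106442910567]) @ [[-0.28, 0.26, -0.92], [-0.82, -0.56, 0.09], [0.49, -0.79, -0.37]]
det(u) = -19.49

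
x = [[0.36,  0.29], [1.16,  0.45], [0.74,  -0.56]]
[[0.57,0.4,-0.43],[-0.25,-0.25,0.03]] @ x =[[0.35,0.59], [-0.36,-0.2]]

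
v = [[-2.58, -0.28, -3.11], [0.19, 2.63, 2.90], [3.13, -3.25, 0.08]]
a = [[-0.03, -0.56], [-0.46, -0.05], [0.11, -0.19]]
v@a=[[-0.14, 2.05], [-0.9, -0.79], [1.41, -1.61]]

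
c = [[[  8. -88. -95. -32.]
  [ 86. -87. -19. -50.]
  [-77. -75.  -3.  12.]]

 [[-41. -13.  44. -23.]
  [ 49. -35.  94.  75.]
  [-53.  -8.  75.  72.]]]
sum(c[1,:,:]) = 236.0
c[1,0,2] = 44.0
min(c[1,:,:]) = -53.0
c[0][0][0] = 8.0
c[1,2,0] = -53.0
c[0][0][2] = -95.0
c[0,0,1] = -88.0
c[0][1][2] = -19.0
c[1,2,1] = -8.0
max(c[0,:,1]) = -75.0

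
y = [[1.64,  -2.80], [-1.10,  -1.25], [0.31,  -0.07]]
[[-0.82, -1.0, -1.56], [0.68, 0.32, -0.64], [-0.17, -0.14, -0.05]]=y @ [[-0.57,-0.42,-0.03], [-0.04,0.11,0.54]]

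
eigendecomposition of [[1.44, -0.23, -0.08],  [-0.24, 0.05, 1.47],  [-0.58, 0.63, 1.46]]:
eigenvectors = [[0.28, -0.72, -0.11], [-0.57, -0.48, -0.95], [-0.77, -0.5, 0.29]]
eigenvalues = [2.14, 1.23, -0.42]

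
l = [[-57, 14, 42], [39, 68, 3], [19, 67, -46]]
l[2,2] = -46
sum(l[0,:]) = -1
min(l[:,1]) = 14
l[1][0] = 39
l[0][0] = -57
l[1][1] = 68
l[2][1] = 67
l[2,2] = -46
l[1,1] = 68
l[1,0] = 39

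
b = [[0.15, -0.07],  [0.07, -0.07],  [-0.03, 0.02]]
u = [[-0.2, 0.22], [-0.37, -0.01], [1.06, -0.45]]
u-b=[[-0.35, 0.29],[-0.44, 0.06],[1.09, -0.47]]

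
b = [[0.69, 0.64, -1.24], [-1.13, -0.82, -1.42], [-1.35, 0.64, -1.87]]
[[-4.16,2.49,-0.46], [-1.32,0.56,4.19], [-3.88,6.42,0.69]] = b @ [[-0.84, -1.58, -0.20],[-1.18, 3.43, -2.79],[2.28, -1.12, -1.18]]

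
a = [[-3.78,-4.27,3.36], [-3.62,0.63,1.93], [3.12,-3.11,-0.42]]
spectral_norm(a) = 7.33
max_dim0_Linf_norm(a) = 4.27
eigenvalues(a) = [-6.84, 2.76, 0.51]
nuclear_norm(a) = 12.76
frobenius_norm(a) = 8.98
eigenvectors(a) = [[-0.86, -0.56, 0.47], [-0.47, 0.24, 0.21], [0.19, -0.79, 0.86]]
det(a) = -9.69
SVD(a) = [[-0.85, 0.42, -0.31], [-0.48, -0.41, 0.77], [0.2, 0.81, 0.56]] @ diag([7.329739885157565, 5.179752221800011, 0.255108088245401]) @ [[0.76, 0.37, -0.53], [0.47, -0.88, 0.05], [0.45, 0.29, 0.85]]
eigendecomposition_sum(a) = [[-5.23, -1.64, 3.23],[-2.84, -0.89, 1.75],[1.17, 0.37, -0.72]] + [[1.63, -3.07, -0.14], [-0.7, 1.32, 0.06], [2.29, -4.30, -0.19]] + [[-0.18, 0.45, 0.27], [-0.08, 0.20, 0.12], [-0.34, 0.83, 0.49]]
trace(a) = -3.57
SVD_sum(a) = [[-4.77,-2.32,3.31], [-2.71,-1.32,1.88], [1.11,0.54,-0.77]] + [[1.02, -1.93, 0.12], [-1.00, 1.89, -0.12], [1.95, -3.69, 0.23]] + [[-0.04, -0.02, -0.07], [0.09, 0.06, 0.17], [0.06, 0.04, 0.12]]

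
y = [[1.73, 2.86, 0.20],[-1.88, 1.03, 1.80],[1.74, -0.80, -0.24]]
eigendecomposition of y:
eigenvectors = [[(0.26+0.54j), 0.26-0.54j, 0.70+0.00j], [(-0.6+0j), (-0.6-0j), (-0.09+0j)], [0.46-0.25j, (0.46+0.25j), 0.71+0.00j]]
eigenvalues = [(0.47+2.43j), (0.47-2.43j), (1.58+0j)]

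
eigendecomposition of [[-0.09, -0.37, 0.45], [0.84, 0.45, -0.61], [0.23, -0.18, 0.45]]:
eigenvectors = [[0.08-0.38j, (0.08+0.38j), (0.57+0j)], [-0.83+0.00j, -0.83-0.00j, (-0.12+0j)], [(-0.38-0.09j), (-0.38+0.09j), (0.82+0j)]]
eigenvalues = [(0.09+0.32j), (0.09-0.32j), (0.64+0j)]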